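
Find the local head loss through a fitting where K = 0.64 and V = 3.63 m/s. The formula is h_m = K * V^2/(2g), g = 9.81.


Minor loss formula: h_m = K * V^2/(2g).
V^2 = 3.63^2 = 13.1769.
V^2/(2g) = 13.1769 / 19.62 = 0.6716 m.
h_m = 0.64 * 0.6716 = 0.4298 m.

0.4298


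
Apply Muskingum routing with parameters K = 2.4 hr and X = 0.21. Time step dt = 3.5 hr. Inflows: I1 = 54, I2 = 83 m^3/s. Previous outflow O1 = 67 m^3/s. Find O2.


Muskingum coefficients:
denom = 2*K*(1-X) + dt = 2*2.4*(1-0.21) + 3.5 = 7.292.
C0 = (dt - 2*K*X)/denom = (3.5 - 2*2.4*0.21)/7.292 = 0.3417.
C1 = (dt + 2*K*X)/denom = (3.5 + 2*2.4*0.21)/7.292 = 0.6182.
C2 = (2*K*(1-X) - dt)/denom = 0.04.
O2 = C0*I2 + C1*I1 + C2*O1
   = 0.3417*83 + 0.6182*54 + 0.04*67
   = 64.43 m^3/s.

64.43


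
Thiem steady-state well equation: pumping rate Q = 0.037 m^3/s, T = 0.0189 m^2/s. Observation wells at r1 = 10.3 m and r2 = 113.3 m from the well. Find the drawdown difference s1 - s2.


Thiem equation: s1 - s2 = Q/(2*pi*T) * ln(r2/r1).
ln(r2/r1) = ln(113.3/10.3) = 2.3979.
Q/(2*pi*T) = 0.037 / (2*pi*0.0189) = 0.037 / 0.1188 = 0.3116.
s1 - s2 = 0.3116 * 2.3979 = 0.7471 m.

0.7471


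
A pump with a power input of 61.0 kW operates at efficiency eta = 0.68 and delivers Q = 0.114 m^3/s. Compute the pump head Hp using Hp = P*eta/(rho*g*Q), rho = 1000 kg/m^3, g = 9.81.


Pump head formula: Hp = P * eta / (rho * g * Q).
Numerator: P * eta = 61.0 * 1000 * 0.68 = 41480.0 W.
Denominator: rho * g * Q = 1000 * 9.81 * 0.114 = 1118.34.
Hp = 41480.0 / 1118.34 = 37.09 m.

37.09


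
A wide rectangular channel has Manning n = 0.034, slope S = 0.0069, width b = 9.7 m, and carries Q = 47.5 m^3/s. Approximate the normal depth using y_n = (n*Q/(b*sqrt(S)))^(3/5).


We use the wide-channel approximation y_n = (n*Q/(b*sqrt(S)))^(3/5).
sqrt(S) = sqrt(0.0069) = 0.083066.
Numerator: n*Q = 0.034 * 47.5 = 1.615.
Denominator: b*sqrt(S) = 9.7 * 0.083066 = 0.80574.
arg = 2.0044.
y_n = 2.0044^(3/5) = 1.5177 m.

1.5177


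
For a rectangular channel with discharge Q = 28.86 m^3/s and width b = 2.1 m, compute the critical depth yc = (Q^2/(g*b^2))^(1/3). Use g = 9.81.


Using yc = (Q^2 / (g * b^2))^(1/3):
Q^2 = 28.86^2 = 832.9.
g * b^2 = 9.81 * 2.1^2 = 9.81 * 4.41 = 43.26.
Q^2 / (g*b^2) = 832.9 / 43.26 = 19.2534.
yc = 19.2534^(1/3) = 2.6802 m.

2.6802


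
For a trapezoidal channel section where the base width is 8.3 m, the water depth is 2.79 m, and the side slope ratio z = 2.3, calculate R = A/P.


For a trapezoidal section with side slope z:
A = (b + z*y)*y = (8.3 + 2.3*2.79)*2.79 = 41.06 m^2.
P = b + 2*y*sqrt(1 + z^2) = 8.3 + 2*2.79*sqrt(1 + 2.3^2) = 22.295 m.
R = A/P = 41.06 / 22.295 = 1.8417 m.

1.8417


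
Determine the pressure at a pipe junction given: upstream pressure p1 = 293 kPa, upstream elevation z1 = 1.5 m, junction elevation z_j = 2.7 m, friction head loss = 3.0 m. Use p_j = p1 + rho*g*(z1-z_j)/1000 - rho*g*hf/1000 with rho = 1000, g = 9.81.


Junction pressure: p_j = p1 + rho*g*(z1 - z_j)/1000 - rho*g*hf/1000.
Elevation term = 1000*9.81*(1.5 - 2.7)/1000 = -11.772 kPa.
Friction term = 1000*9.81*3.0/1000 = 29.43 kPa.
p_j = 293 + -11.772 - 29.43 = 251.8 kPa.

251.8


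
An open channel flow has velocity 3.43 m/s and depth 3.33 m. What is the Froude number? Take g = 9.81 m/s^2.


The Froude number is defined as Fr = V / sqrt(g*y).
g*y = 9.81 * 3.33 = 32.6673.
sqrt(g*y) = sqrt(32.6673) = 5.7155.
Fr = 3.43 / 5.7155 = 0.6001.

0.6001


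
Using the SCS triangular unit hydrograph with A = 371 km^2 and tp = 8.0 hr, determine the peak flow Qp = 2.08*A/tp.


SCS formula: Qp = 2.08 * A / tp.
Qp = 2.08 * 371 / 8.0
   = 771.68 / 8.0
   = 96.46 m^3/s per cm.

96.46


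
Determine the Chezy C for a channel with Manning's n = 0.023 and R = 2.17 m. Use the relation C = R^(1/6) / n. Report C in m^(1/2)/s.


The Chezy coefficient relates to Manning's n through C = R^(1/6) / n.
R^(1/6) = 2.17^(1/6) = 1.137828.
C = 1.137828 / 0.023 = 49.47 m^(1/2)/s.

49.47


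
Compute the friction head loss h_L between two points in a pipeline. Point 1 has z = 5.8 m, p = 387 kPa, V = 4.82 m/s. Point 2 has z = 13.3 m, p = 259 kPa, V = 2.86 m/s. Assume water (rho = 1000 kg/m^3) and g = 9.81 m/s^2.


Total head at each section: H = z + p/(rho*g) + V^2/(2g).
H1 = 5.8 + 387*1000/(1000*9.81) + 4.82^2/(2*9.81)
   = 5.8 + 39.45 + 1.1841
   = 46.434 m.
H2 = 13.3 + 259*1000/(1000*9.81) + 2.86^2/(2*9.81)
   = 13.3 + 26.402 + 0.4169
   = 40.119 m.
h_L = H1 - H2 = 46.434 - 40.119 = 6.315 m.

6.315


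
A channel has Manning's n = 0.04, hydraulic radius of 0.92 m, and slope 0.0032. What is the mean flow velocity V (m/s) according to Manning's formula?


Manning's equation gives V = (1/n) * R^(2/3) * S^(1/2).
First, compute R^(2/3) = 0.92^(2/3) = 0.9459.
Next, S^(1/2) = 0.0032^(1/2) = 0.056569.
Then 1/n = 1/0.04 = 25.0.
V = 25.0 * 0.9459 * 0.056569 = 1.3377 m/s.

1.3377


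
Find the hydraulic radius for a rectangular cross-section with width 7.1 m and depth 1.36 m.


For a rectangular section:
Flow area A = b * y = 7.1 * 1.36 = 9.66 m^2.
Wetted perimeter P = b + 2y = 7.1 + 2*1.36 = 9.82 m.
Hydraulic radius R = A/P = 9.66 / 9.82 = 0.9833 m.

0.9833


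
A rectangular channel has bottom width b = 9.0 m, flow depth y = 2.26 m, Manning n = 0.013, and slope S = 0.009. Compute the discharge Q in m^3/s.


For a rectangular channel, the cross-sectional area A = b * y = 9.0 * 2.26 = 20.34 m^2.
The wetted perimeter P = b + 2y = 9.0 + 2*2.26 = 13.52 m.
Hydraulic radius R = A/P = 20.34/13.52 = 1.5044 m.
Velocity V = (1/n)*R^(2/3)*S^(1/2) = (1/0.013)*1.5044^(2/3)*0.009^(1/2) = 9.5814 m/s.
Discharge Q = A * V = 20.34 * 9.5814 = 194.885 m^3/s.

194.885


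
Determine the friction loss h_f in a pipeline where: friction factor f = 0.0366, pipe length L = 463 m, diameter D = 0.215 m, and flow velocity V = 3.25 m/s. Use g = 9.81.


Darcy-Weisbach equation: h_f = f * (L/D) * V^2/(2g).
f * L/D = 0.0366 * 463/0.215 = 78.8177.
V^2/(2g) = 3.25^2 / (2*9.81) = 10.5625 / 19.62 = 0.5384 m.
h_f = 78.8177 * 0.5384 = 42.432 m.

42.432


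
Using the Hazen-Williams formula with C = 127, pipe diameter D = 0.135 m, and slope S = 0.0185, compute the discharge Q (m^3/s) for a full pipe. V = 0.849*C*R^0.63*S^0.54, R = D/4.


For a full circular pipe, R = D/4 = 0.135/4 = 0.0338 m.
V = 0.849 * 127 * 0.0338^0.63 * 0.0185^0.54
  = 0.849 * 127 * 0.118253 * 0.115951
  = 1.4784 m/s.
Pipe area A = pi*D^2/4 = pi*0.135^2/4 = 0.0143 m^2.
Q = A * V = 0.0143 * 1.4784 = 0.0212 m^3/s.

0.0212


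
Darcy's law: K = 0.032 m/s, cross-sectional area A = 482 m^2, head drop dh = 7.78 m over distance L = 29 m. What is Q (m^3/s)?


Darcy's law: Q = K * A * i, where i = dh/L.
Hydraulic gradient i = 7.78 / 29 = 0.268276.
Q = 0.032 * 482 * 0.268276
  = 4.1379 m^3/s.

4.1379


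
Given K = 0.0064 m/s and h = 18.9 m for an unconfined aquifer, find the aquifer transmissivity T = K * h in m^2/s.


Transmissivity is defined as T = K * h.
T = 0.0064 * 18.9
  = 0.121 m^2/s.

0.121


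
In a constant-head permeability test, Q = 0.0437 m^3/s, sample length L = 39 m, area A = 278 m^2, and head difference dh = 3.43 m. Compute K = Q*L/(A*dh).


From K = Q*L / (A*dh):
Numerator: Q*L = 0.0437 * 39 = 1.7043.
Denominator: A*dh = 278 * 3.43 = 953.54.
K = 1.7043 / 953.54 = 0.001787 m/s.

0.001787


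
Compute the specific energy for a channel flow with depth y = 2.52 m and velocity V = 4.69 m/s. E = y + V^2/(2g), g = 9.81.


Specific energy E = y + V^2/(2g).
Velocity head = V^2/(2g) = 4.69^2 / (2*9.81) = 21.9961 / 19.62 = 1.1211 m.
E = 2.52 + 1.1211 = 3.6411 m.

3.6411


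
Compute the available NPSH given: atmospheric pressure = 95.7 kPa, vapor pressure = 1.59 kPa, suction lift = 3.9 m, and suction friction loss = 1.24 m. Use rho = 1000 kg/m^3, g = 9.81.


NPSHa = p_atm/(rho*g) - z_s - hf_s - p_vap/(rho*g).
p_atm/(rho*g) = 95.7*1000 / (1000*9.81) = 9.755 m.
p_vap/(rho*g) = 1.59*1000 / (1000*9.81) = 0.162 m.
NPSHa = 9.755 - 3.9 - 1.24 - 0.162
      = 4.45 m.

4.45


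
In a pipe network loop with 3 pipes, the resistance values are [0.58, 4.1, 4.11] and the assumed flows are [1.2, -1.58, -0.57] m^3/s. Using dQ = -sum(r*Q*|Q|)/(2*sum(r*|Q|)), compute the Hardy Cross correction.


Numerator terms (r*Q*|Q|): 0.58*1.2*|1.2| = 0.8352; 4.1*-1.58*|-1.58| = -10.2352; 4.11*-0.57*|-0.57| = -1.3353.
Sum of numerator = -10.7354.
Denominator terms (r*|Q|): 0.58*|1.2| = 0.696; 4.1*|-1.58| = 6.478; 4.11*|-0.57| = 2.3427.
2 * sum of denominator = 2 * 9.5167 = 19.0334.
dQ = --10.7354 / 19.0334 = 0.564 m^3/s.

0.564


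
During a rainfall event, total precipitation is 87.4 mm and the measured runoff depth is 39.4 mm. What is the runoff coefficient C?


The runoff coefficient C = runoff depth / rainfall depth.
C = 39.4 / 87.4
  = 0.4508.

0.4508


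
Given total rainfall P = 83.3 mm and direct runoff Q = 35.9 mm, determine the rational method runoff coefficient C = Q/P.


The runoff coefficient C = runoff depth / rainfall depth.
C = 35.9 / 83.3
  = 0.431.

0.431


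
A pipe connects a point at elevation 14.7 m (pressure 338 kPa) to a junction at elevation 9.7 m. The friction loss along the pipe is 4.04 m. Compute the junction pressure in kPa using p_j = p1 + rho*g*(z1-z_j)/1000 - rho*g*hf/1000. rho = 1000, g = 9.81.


Junction pressure: p_j = p1 + rho*g*(z1 - z_j)/1000 - rho*g*hf/1000.
Elevation term = 1000*9.81*(14.7 - 9.7)/1000 = 49.05 kPa.
Friction term = 1000*9.81*4.04/1000 = 39.632 kPa.
p_j = 338 + 49.05 - 39.632 = 347.42 kPa.

347.42


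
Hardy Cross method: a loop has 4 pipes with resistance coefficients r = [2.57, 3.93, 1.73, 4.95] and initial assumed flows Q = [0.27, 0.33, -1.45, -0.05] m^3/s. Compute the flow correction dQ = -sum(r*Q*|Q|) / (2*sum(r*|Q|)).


Numerator terms (r*Q*|Q|): 2.57*0.27*|0.27| = 0.1874; 3.93*0.33*|0.33| = 0.428; 1.73*-1.45*|-1.45| = -3.6373; 4.95*-0.05*|-0.05| = -0.0124.
Sum of numerator = -3.0344.
Denominator terms (r*|Q|): 2.57*|0.27| = 0.6939; 3.93*|0.33| = 1.2969; 1.73*|-1.45| = 2.5085; 4.95*|-0.05| = 0.2475.
2 * sum of denominator = 2 * 4.7468 = 9.4936.
dQ = --3.0344 / 9.4936 = 0.3196 m^3/s.

0.3196


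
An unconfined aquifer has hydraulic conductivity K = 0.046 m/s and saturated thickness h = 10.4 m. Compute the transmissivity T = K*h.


Transmissivity is defined as T = K * h.
T = 0.046 * 10.4
  = 0.4784 m^2/s.

0.4784


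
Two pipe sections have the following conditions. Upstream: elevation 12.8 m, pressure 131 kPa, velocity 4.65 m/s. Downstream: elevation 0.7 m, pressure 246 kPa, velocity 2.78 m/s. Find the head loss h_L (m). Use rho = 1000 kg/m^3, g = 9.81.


Total head at each section: H = z + p/(rho*g) + V^2/(2g).
H1 = 12.8 + 131*1000/(1000*9.81) + 4.65^2/(2*9.81)
   = 12.8 + 13.354 + 1.1021
   = 27.256 m.
H2 = 0.7 + 246*1000/(1000*9.81) + 2.78^2/(2*9.81)
   = 0.7 + 25.076 + 0.3939
   = 26.17 m.
h_L = H1 - H2 = 27.256 - 26.17 = 1.085 m.

1.085


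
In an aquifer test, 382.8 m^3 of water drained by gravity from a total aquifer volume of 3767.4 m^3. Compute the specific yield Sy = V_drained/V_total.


Specific yield Sy = Volume drained / Total volume.
Sy = 382.8 / 3767.4
   = 0.1016.

0.1016


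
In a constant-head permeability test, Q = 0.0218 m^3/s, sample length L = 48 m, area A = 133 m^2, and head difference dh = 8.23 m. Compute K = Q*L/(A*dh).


From K = Q*L / (A*dh):
Numerator: Q*L = 0.0218 * 48 = 1.0464.
Denominator: A*dh = 133 * 8.23 = 1094.59.
K = 1.0464 / 1094.59 = 0.000956 m/s.

0.000956


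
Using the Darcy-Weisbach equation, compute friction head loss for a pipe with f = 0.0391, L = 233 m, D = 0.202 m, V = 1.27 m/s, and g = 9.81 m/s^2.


Darcy-Weisbach equation: h_f = f * (L/D) * V^2/(2g).
f * L/D = 0.0391 * 233/0.202 = 45.1005.
V^2/(2g) = 1.27^2 / (2*9.81) = 1.6129 / 19.62 = 0.0822 m.
h_f = 45.1005 * 0.0822 = 3.708 m.

3.708


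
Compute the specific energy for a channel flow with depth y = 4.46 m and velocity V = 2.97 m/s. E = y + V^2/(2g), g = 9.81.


Specific energy E = y + V^2/(2g).
Velocity head = V^2/(2g) = 2.97^2 / (2*9.81) = 8.8209 / 19.62 = 0.4496 m.
E = 4.46 + 0.4496 = 4.9096 m.

4.9096


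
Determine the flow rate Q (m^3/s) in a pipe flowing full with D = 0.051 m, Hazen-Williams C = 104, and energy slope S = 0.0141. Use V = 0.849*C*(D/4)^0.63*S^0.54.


For a full circular pipe, R = D/4 = 0.051/4 = 0.0127 m.
V = 0.849 * 104 * 0.0127^0.63 * 0.0141^0.54
  = 0.849 * 104 * 0.064043 * 0.100133
  = 0.5662 m/s.
Pipe area A = pi*D^2/4 = pi*0.051^2/4 = 0.002 m^2.
Q = A * V = 0.002 * 0.5662 = 0.0012 m^3/s.

0.0012


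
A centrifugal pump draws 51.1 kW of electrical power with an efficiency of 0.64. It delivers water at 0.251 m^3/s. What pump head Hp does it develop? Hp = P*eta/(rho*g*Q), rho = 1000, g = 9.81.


Pump head formula: Hp = P * eta / (rho * g * Q).
Numerator: P * eta = 51.1 * 1000 * 0.64 = 32704.0 W.
Denominator: rho * g * Q = 1000 * 9.81 * 0.251 = 2462.31.
Hp = 32704.0 / 2462.31 = 13.28 m.

13.28


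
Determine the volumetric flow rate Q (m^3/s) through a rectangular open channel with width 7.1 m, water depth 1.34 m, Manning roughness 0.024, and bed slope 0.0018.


For a rectangular channel, the cross-sectional area A = b * y = 7.1 * 1.34 = 9.51 m^2.
The wetted perimeter P = b + 2y = 7.1 + 2*1.34 = 9.78 m.
Hydraulic radius R = A/P = 9.51/9.78 = 0.9728 m.
Velocity V = (1/n)*R^(2/3)*S^(1/2) = (1/0.024)*0.9728^(2/3)*0.0018^(1/2) = 1.7356 m/s.
Discharge Q = A * V = 9.51 * 1.7356 = 16.512 m^3/s.

16.512


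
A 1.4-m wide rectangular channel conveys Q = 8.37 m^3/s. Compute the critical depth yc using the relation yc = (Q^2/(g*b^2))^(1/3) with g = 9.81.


Using yc = (Q^2 / (g * b^2))^(1/3):
Q^2 = 8.37^2 = 70.06.
g * b^2 = 9.81 * 1.4^2 = 9.81 * 1.96 = 19.23.
Q^2 / (g*b^2) = 70.06 / 19.23 = 3.6433.
yc = 3.6433^(1/3) = 1.5388 m.

1.5388


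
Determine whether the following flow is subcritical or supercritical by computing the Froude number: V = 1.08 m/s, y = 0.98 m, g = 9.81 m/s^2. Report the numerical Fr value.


The Froude number is defined as Fr = V / sqrt(g*y).
g*y = 9.81 * 0.98 = 9.6138.
sqrt(g*y) = sqrt(9.6138) = 3.1006.
Fr = 1.08 / 3.1006 = 0.3483.
Since Fr < 1, the flow is subcritical.

0.3483


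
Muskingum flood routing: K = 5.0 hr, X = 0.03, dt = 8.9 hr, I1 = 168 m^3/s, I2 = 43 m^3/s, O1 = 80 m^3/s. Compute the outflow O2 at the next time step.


Muskingum coefficients:
denom = 2*K*(1-X) + dt = 2*5.0*(1-0.03) + 8.9 = 18.6.
C0 = (dt - 2*K*X)/denom = (8.9 - 2*5.0*0.03)/18.6 = 0.4624.
C1 = (dt + 2*K*X)/denom = (8.9 + 2*5.0*0.03)/18.6 = 0.4946.
C2 = (2*K*(1-X) - dt)/denom = 0.043.
O2 = C0*I2 + C1*I1 + C2*O1
   = 0.4624*43 + 0.4946*168 + 0.043*80
   = 106.42 m^3/s.

106.42


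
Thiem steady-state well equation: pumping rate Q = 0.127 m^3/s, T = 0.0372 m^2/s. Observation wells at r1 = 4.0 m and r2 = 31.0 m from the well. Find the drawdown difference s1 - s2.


Thiem equation: s1 - s2 = Q/(2*pi*T) * ln(r2/r1).
ln(r2/r1) = ln(31.0/4.0) = 2.0477.
Q/(2*pi*T) = 0.127 / (2*pi*0.0372) = 0.127 / 0.2337 = 0.5434.
s1 - s2 = 0.5434 * 2.0477 = 1.1126 m.

1.1126


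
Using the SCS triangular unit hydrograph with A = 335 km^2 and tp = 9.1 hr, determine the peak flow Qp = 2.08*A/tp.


SCS formula: Qp = 2.08 * A / tp.
Qp = 2.08 * 335 / 9.1
   = 696.8 / 9.1
   = 76.57 m^3/s per cm.

76.57


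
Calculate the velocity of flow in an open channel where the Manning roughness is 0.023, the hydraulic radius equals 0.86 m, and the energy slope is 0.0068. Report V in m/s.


Manning's equation gives V = (1/n) * R^(2/3) * S^(1/2).
First, compute R^(2/3) = 0.86^(2/3) = 0.9043.
Next, S^(1/2) = 0.0068^(1/2) = 0.082462.
Then 1/n = 1/0.023 = 43.48.
V = 43.48 * 0.9043 * 0.082462 = 3.2423 m/s.

3.2423


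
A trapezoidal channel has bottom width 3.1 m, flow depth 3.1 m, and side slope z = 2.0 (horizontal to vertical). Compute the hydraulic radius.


For a trapezoidal section with side slope z:
A = (b + z*y)*y = (3.1 + 2.0*3.1)*3.1 = 28.83 m^2.
P = b + 2*y*sqrt(1 + z^2) = 3.1 + 2*3.1*sqrt(1 + 2.0^2) = 16.964 m.
R = A/P = 28.83 / 16.964 = 1.6995 m.

1.6995


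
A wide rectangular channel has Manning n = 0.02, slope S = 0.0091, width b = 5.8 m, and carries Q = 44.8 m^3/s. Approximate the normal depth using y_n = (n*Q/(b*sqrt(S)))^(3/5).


We use the wide-channel approximation y_n = (n*Q/(b*sqrt(S)))^(3/5).
sqrt(S) = sqrt(0.0091) = 0.095394.
Numerator: n*Q = 0.02 * 44.8 = 0.896.
Denominator: b*sqrt(S) = 5.8 * 0.095394 = 0.553285.
arg = 1.6194.
y_n = 1.6194^(3/5) = 1.3354 m.

1.3354


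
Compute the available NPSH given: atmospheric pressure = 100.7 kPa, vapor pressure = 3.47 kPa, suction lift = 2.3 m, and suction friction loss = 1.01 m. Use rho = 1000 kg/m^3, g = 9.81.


NPSHa = p_atm/(rho*g) - z_s - hf_s - p_vap/(rho*g).
p_atm/(rho*g) = 100.7*1000 / (1000*9.81) = 10.265 m.
p_vap/(rho*g) = 3.47*1000 / (1000*9.81) = 0.354 m.
NPSHa = 10.265 - 2.3 - 1.01 - 0.354
      = 6.6 m.

6.6


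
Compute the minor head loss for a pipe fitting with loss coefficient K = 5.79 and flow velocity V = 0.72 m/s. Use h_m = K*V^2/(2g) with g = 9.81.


Minor loss formula: h_m = K * V^2/(2g).
V^2 = 0.72^2 = 0.5184.
V^2/(2g) = 0.5184 / 19.62 = 0.0264 m.
h_m = 5.79 * 0.0264 = 0.153 m.

0.153


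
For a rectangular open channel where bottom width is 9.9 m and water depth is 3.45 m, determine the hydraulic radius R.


For a rectangular section:
Flow area A = b * y = 9.9 * 3.45 = 34.16 m^2.
Wetted perimeter P = b + 2y = 9.9 + 2*3.45 = 16.8 m.
Hydraulic radius R = A/P = 34.16 / 16.8 = 2.033 m.

2.033


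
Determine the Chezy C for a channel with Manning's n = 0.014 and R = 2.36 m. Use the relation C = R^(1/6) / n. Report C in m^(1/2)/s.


The Chezy coefficient relates to Manning's n through C = R^(1/6) / n.
R^(1/6) = 2.36^(1/6) = 1.153857.
C = 1.153857 / 0.014 = 82.42 m^(1/2)/s.

82.42


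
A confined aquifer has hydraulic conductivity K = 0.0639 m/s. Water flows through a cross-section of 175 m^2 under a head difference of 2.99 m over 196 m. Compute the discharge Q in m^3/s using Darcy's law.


Darcy's law: Q = K * A * i, where i = dh/L.
Hydraulic gradient i = 2.99 / 196 = 0.015255.
Q = 0.0639 * 175 * 0.015255
  = 0.1706 m^3/s.

0.1706


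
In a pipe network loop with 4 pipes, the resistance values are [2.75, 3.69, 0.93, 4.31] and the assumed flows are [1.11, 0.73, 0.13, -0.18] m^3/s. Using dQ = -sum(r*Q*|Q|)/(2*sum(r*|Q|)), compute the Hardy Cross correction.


Numerator terms (r*Q*|Q|): 2.75*1.11*|1.11| = 3.3883; 3.69*0.73*|0.73| = 1.9664; 0.93*0.13*|0.13| = 0.0157; 4.31*-0.18*|-0.18| = -0.1396.
Sum of numerator = 5.2307.
Denominator terms (r*|Q|): 2.75*|1.11| = 3.0525; 3.69*|0.73| = 2.6937; 0.93*|0.13| = 0.1209; 4.31*|-0.18| = 0.7758.
2 * sum of denominator = 2 * 6.6429 = 13.2858.
dQ = -5.2307 / 13.2858 = -0.3937 m^3/s.

-0.3937


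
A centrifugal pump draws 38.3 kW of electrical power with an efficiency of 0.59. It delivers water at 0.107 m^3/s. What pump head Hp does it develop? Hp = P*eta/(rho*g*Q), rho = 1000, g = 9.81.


Pump head formula: Hp = P * eta / (rho * g * Q).
Numerator: P * eta = 38.3 * 1000 * 0.59 = 22597.0 W.
Denominator: rho * g * Q = 1000 * 9.81 * 0.107 = 1049.67.
Hp = 22597.0 / 1049.67 = 21.53 m.

21.53


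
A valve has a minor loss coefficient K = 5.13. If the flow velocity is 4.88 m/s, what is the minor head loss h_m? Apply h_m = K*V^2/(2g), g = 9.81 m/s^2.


Minor loss formula: h_m = K * V^2/(2g).
V^2 = 4.88^2 = 23.8144.
V^2/(2g) = 23.8144 / 19.62 = 1.2138 m.
h_m = 5.13 * 1.2138 = 6.2267 m.

6.2267


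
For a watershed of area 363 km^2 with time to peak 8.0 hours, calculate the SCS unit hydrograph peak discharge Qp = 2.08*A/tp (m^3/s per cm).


SCS formula: Qp = 2.08 * A / tp.
Qp = 2.08 * 363 / 8.0
   = 755.04 / 8.0
   = 94.38 m^3/s per cm.

94.38


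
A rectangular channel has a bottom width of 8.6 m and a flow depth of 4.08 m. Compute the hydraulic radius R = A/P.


For a rectangular section:
Flow area A = b * y = 8.6 * 4.08 = 35.09 m^2.
Wetted perimeter P = b + 2y = 8.6 + 2*4.08 = 16.76 m.
Hydraulic radius R = A/P = 35.09 / 16.76 = 2.0936 m.

2.0936


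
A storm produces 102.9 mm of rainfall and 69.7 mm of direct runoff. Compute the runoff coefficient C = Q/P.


The runoff coefficient C = runoff depth / rainfall depth.
C = 69.7 / 102.9
  = 0.6774.

0.6774


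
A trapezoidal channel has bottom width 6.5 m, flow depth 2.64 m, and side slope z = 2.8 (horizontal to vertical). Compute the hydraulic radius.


For a trapezoidal section with side slope z:
A = (b + z*y)*y = (6.5 + 2.8*2.64)*2.64 = 36.675 m^2.
P = b + 2*y*sqrt(1 + z^2) = 6.5 + 2*2.64*sqrt(1 + 2.8^2) = 22.199 m.
R = A/P = 36.675 / 22.199 = 1.6521 m.

1.6521


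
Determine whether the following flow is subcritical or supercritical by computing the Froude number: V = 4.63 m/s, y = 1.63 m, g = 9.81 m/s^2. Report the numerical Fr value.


The Froude number is defined as Fr = V / sqrt(g*y).
g*y = 9.81 * 1.63 = 15.9903.
sqrt(g*y) = sqrt(15.9903) = 3.9988.
Fr = 4.63 / 3.9988 = 1.1579.
Since Fr > 1, the flow is supercritical.

1.1579


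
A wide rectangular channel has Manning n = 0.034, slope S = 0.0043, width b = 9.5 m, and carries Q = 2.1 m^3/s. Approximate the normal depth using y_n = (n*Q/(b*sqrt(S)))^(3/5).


We use the wide-channel approximation y_n = (n*Q/(b*sqrt(S)))^(3/5).
sqrt(S) = sqrt(0.0043) = 0.065574.
Numerator: n*Q = 0.034 * 2.1 = 0.0714.
Denominator: b*sqrt(S) = 9.5 * 0.065574 = 0.622953.
arg = 0.1146.
y_n = 0.1146^(3/5) = 0.2726 m.

0.2726


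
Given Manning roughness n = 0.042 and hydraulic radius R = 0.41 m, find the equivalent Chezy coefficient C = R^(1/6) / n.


The Chezy coefficient relates to Manning's n through C = R^(1/6) / n.
R^(1/6) = 0.41^(1/6) = 0.861914.
C = 0.861914 / 0.042 = 20.52 m^(1/2)/s.

20.52


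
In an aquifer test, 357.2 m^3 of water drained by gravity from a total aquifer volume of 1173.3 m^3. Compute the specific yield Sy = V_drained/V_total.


Specific yield Sy = Volume drained / Total volume.
Sy = 357.2 / 1173.3
   = 0.3044.

0.3044


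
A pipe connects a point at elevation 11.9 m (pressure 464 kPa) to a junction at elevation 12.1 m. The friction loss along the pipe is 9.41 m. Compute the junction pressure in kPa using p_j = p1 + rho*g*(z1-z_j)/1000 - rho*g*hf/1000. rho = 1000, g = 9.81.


Junction pressure: p_j = p1 + rho*g*(z1 - z_j)/1000 - rho*g*hf/1000.
Elevation term = 1000*9.81*(11.9 - 12.1)/1000 = -1.962 kPa.
Friction term = 1000*9.81*9.41/1000 = 92.312 kPa.
p_j = 464 + -1.962 - 92.312 = 369.73 kPa.

369.73


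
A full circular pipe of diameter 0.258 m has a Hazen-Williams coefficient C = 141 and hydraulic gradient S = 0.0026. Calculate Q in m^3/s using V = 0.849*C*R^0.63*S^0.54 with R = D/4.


For a full circular pipe, R = D/4 = 0.258/4 = 0.0645 m.
V = 0.849 * 141 * 0.0645^0.63 * 0.0026^0.54
  = 0.849 * 141 * 0.177837 * 0.040187
  = 0.8555 m/s.
Pipe area A = pi*D^2/4 = pi*0.258^2/4 = 0.0523 m^2.
Q = A * V = 0.0523 * 0.8555 = 0.0447 m^3/s.

0.0447


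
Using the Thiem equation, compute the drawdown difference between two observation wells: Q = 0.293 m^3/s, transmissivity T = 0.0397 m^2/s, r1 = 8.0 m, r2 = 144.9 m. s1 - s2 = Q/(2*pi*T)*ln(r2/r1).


Thiem equation: s1 - s2 = Q/(2*pi*T) * ln(r2/r1).
ln(r2/r1) = ln(144.9/8.0) = 2.8966.
Q/(2*pi*T) = 0.293 / (2*pi*0.0397) = 0.293 / 0.2494 = 1.1746.
s1 - s2 = 1.1746 * 2.8966 = 3.4024 m.

3.4024


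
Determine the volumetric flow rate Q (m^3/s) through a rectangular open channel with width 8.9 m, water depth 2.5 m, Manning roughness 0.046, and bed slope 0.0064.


For a rectangular channel, the cross-sectional area A = b * y = 8.9 * 2.5 = 22.25 m^2.
The wetted perimeter P = b + 2y = 8.9 + 2*2.5 = 13.9 m.
Hydraulic radius R = A/P = 22.25/13.9 = 1.6007 m.
Velocity V = (1/n)*R^(2/3)*S^(1/2) = (1/0.046)*1.6007^(2/3)*0.0064^(1/2) = 2.3798 m/s.
Discharge Q = A * V = 22.25 * 2.3798 = 52.951 m^3/s.

52.951


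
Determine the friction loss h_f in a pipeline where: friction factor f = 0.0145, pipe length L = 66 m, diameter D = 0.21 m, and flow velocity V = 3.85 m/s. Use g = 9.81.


Darcy-Weisbach equation: h_f = f * (L/D) * V^2/(2g).
f * L/D = 0.0145 * 66/0.21 = 4.5571.
V^2/(2g) = 3.85^2 / (2*9.81) = 14.8225 / 19.62 = 0.7555 m.
h_f = 4.5571 * 0.7555 = 3.443 m.

3.443


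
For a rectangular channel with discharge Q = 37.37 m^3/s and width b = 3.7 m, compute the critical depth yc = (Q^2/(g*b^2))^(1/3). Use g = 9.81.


Using yc = (Q^2 / (g * b^2))^(1/3):
Q^2 = 37.37^2 = 1396.52.
g * b^2 = 9.81 * 3.7^2 = 9.81 * 13.69 = 134.3.
Q^2 / (g*b^2) = 1396.52 / 134.3 = 10.3985.
yc = 10.3985^(1/3) = 2.1827 m.

2.1827


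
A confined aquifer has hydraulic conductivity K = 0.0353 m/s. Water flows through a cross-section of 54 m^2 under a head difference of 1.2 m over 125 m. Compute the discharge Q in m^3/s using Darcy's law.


Darcy's law: Q = K * A * i, where i = dh/L.
Hydraulic gradient i = 1.2 / 125 = 0.0096.
Q = 0.0353 * 54 * 0.0096
  = 0.0183 m^3/s.

0.0183


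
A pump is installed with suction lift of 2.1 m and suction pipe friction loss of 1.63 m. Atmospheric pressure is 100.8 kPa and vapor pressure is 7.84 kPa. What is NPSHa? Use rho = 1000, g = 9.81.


NPSHa = p_atm/(rho*g) - z_s - hf_s - p_vap/(rho*g).
p_atm/(rho*g) = 100.8*1000 / (1000*9.81) = 10.275 m.
p_vap/(rho*g) = 7.84*1000 / (1000*9.81) = 0.799 m.
NPSHa = 10.275 - 2.1 - 1.63 - 0.799
      = 5.75 m.

5.75


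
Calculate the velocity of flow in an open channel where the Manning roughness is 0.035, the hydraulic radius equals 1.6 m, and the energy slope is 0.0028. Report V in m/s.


Manning's equation gives V = (1/n) * R^(2/3) * S^(1/2).
First, compute R^(2/3) = 1.6^(2/3) = 1.368.
Next, S^(1/2) = 0.0028^(1/2) = 0.052915.
Then 1/n = 1/0.035 = 28.57.
V = 28.57 * 1.368 * 0.052915 = 2.0682 m/s.

2.0682


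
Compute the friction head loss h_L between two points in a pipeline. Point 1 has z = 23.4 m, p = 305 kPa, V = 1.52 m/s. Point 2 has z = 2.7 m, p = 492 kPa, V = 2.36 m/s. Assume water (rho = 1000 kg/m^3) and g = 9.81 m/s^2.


Total head at each section: H = z + p/(rho*g) + V^2/(2g).
H1 = 23.4 + 305*1000/(1000*9.81) + 1.52^2/(2*9.81)
   = 23.4 + 31.091 + 0.1178
   = 54.608 m.
H2 = 2.7 + 492*1000/(1000*9.81) + 2.36^2/(2*9.81)
   = 2.7 + 50.153 + 0.2839
   = 53.137 m.
h_L = H1 - H2 = 54.608 - 53.137 = 1.472 m.

1.472


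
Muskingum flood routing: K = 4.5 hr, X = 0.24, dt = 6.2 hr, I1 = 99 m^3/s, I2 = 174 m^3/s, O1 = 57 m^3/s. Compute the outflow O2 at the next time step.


Muskingum coefficients:
denom = 2*K*(1-X) + dt = 2*4.5*(1-0.24) + 6.2 = 13.04.
C0 = (dt - 2*K*X)/denom = (6.2 - 2*4.5*0.24)/13.04 = 0.3098.
C1 = (dt + 2*K*X)/denom = (6.2 + 2*4.5*0.24)/13.04 = 0.6411.
C2 = (2*K*(1-X) - dt)/denom = 0.0491.
O2 = C0*I2 + C1*I1 + C2*O1
   = 0.3098*174 + 0.6411*99 + 0.0491*57
   = 120.17 m^3/s.

120.17


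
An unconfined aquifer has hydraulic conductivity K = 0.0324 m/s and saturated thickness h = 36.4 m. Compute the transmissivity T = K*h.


Transmissivity is defined as T = K * h.
T = 0.0324 * 36.4
  = 1.1794 m^2/s.

1.1794


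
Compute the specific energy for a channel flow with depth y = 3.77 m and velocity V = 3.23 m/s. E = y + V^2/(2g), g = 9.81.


Specific energy E = y + V^2/(2g).
Velocity head = V^2/(2g) = 3.23^2 / (2*9.81) = 10.4329 / 19.62 = 0.5317 m.
E = 3.77 + 0.5317 = 4.3017 m.

4.3017


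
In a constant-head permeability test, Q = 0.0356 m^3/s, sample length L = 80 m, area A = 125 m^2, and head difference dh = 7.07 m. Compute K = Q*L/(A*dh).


From K = Q*L / (A*dh):
Numerator: Q*L = 0.0356 * 80 = 2.848.
Denominator: A*dh = 125 * 7.07 = 883.75.
K = 2.848 / 883.75 = 0.003223 m/s.

0.003223


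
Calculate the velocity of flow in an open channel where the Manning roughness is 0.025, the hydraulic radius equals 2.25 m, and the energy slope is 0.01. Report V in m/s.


Manning's equation gives V = (1/n) * R^(2/3) * S^(1/2).
First, compute R^(2/3) = 2.25^(2/3) = 1.7171.
Next, S^(1/2) = 0.01^(1/2) = 0.1.
Then 1/n = 1/0.025 = 40.0.
V = 40.0 * 1.7171 * 0.1 = 6.8683 m/s.

6.8683


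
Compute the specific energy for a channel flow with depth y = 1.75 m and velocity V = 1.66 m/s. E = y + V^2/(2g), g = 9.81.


Specific energy E = y + V^2/(2g).
Velocity head = V^2/(2g) = 1.66^2 / (2*9.81) = 2.7556 / 19.62 = 0.1404 m.
E = 1.75 + 0.1404 = 1.8904 m.

1.8904


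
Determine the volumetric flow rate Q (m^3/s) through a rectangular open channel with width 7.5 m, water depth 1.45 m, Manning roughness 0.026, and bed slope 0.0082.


For a rectangular channel, the cross-sectional area A = b * y = 7.5 * 1.45 = 10.88 m^2.
The wetted perimeter P = b + 2y = 7.5 + 2*1.45 = 10.4 m.
Hydraulic radius R = A/P = 10.88/10.4 = 1.0457 m.
Velocity V = (1/n)*R^(2/3)*S^(1/2) = (1/0.026)*1.0457^(2/3)*0.0082^(1/2) = 3.5881 m/s.
Discharge Q = A * V = 10.88 * 3.5881 = 39.021 m^3/s.

39.021


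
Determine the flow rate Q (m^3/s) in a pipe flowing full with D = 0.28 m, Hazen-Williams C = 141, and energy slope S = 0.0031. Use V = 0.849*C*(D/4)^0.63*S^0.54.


For a full circular pipe, R = D/4 = 0.28/4 = 0.07 m.
V = 0.849 * 141 * 0.07^0.63 * 0.0031^0.54
  = 0.849 * 141 * 0.187246 * 0.044191
  = 0.9905 m/s.
Pipe area A = pi*D^2/4 = pi*0.28^2/4 = 0.0616 m^2.
Q = A * V = 0.0616 * 0.9905 = 0.061 m^3/s.

0.061


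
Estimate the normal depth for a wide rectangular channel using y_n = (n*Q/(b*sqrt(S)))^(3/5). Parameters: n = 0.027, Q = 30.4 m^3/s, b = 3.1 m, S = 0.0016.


We use the wide-channel approximation y_n = (n*Q/(b*sqrt(S)))^(3/5).
sqrt(S) = sqrt(0.0016) = 0.04.
Numerator: n*Q = 0.027 * 30.4 = 0.8208.
Denominator: b*sqrt(S) = 3.1 * 0.04 = 0.124.
arg = 6.6194.
y_n = 6.6194^(3/5) = 3.1081 m.

3.1081


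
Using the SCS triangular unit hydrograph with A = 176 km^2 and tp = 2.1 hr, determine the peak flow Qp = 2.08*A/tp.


SCS formula: Qp = 2.08 * A / tp.
Qp = 2.08 * 176 / 2.1
   = 366.08 / 2.1
   = 174.32 m^3/s per cm.

174.32


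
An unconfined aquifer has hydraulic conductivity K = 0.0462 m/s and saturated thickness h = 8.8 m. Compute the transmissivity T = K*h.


Transmissivity is defined as T = K * h.
T = 0.0462 * 8.8
  = 0.4066 m^2/s.

0.4066


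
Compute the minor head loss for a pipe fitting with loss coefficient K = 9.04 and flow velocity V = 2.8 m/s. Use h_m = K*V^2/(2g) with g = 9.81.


Minor loss formula: h_m = K * V^2/(2g).
V^2 = 2.8^2 = 7.84.
V^2/(2g) = 7.84 / 19.62 = 0.3996 m.
h_m = 9.04 * 0.3996 = 3.6123 m.

3.6123


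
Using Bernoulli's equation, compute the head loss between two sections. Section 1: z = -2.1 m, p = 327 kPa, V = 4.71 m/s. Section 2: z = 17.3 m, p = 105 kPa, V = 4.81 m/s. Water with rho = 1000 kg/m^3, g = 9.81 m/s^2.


Total head at each section: H = z + p/(rho*g) + V^2/(2g).
H1 = -2.1 + 327*1000/(1000*9.81) + 4.71^2/(2*9.81)
   = -2.1 + 33.333 + 1.1307
   = 32.364 m.
H2 = 17.3 + 105*1000/(1000*9.81) + 4.81^2/(2*9.81)
   = 17.3 + 10.703 + 1.1792
   = 29.183 m.
h_L = H1 - H2 = 32.364 - 29.183 = 3.181 m.

3.181


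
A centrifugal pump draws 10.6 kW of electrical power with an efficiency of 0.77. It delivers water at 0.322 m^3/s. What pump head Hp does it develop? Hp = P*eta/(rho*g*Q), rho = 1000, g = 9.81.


Pump head formula: Hp = P * eta / (rho * g * Q).
Numerator: P * eta = 10.6 * 1000 * 0.77 = 8162.0 W.
Denominator: rho * g * Q = 1000 * 9.81 * 0.322 = 3158.82.
Hp = 8162.0 / 3158.82 = 2.58 m.

2.58


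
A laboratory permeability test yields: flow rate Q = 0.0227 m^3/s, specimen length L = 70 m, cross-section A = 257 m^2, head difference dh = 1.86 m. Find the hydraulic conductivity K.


From K = Q*L / (A*dh):
Numerator: Q*L = 0.0227 * 70 = 1.589.
Denominator: A*dh = 257 * 1.86 = 478.02.
K = 1.589 / 478.02 = 0.003324 m/s.

0.003324


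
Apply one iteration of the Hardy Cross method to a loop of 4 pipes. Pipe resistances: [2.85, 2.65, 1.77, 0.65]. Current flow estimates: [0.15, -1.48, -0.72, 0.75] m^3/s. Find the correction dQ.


Numerator terms (r*Q*|Q|): 2.85*0.15*|0.15| = 0.0641; 2.65*-1.48*|-1.48| = -5.8046; 1.77*-0.72*|-0.72| = -0.9176; 0.65*0.75*|0.75| = 0.3656.
Sum of numerator = -6.2924.
Denominator terms (r*|Q|): 2.85*|0.15| = 0.4275; 2.65*|-1.48| = 3.922; 1.77*|-0.72| = 1.2744; 0.65*|0.75| = 0.4875.
2 * sum of denominator = 2 * 6.1114 = 12.2228.
dQ = --6.2924 / 12.2228 = 0.5148 m^3/s.

0.5148


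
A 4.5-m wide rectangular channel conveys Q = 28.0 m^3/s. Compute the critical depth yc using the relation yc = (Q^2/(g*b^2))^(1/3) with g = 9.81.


Using yc = (Q^2 / (g * b^2))^(1/3):
Q^2 = 28.0^2 = 784.0.
g * b^2 = 9.81 * 4.5^2 = 9.81 * 20.25 = 198.65.
Q^2 / (g*b^2) = 784.0 / 198.65 = 3.9466.
yc = 3.9466^(1/3) = 1.5803 m.

1.5803


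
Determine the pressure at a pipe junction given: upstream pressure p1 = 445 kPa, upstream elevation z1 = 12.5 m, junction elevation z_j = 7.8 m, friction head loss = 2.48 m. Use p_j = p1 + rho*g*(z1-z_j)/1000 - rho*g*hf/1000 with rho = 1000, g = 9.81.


Junction pressure: p_j = p1 + rho*g*(z1 - z_j)/1000 - rho*g*hf/1000.
Elevation term = 1000*9.81*(12.5 - 7.8)/1000 = 46.107 kPa.
Friction term = 1000*9.81*2.48/1000 = 24.329 kPa.
p_j = 445 + 46.107 - 24.329 = 466.78 kPa.

466.78


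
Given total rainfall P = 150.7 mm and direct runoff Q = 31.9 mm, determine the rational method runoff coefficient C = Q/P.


The runoff coefficient C = runoff depth / rainfall depth.
C = 31.9 / 150.7
  = 0.2117.

0.2117


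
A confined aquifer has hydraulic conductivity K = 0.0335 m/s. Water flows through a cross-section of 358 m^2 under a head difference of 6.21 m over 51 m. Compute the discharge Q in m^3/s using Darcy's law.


Darcy's law: Q = K * A * i, where i = dh/L.
Hydraulic gradient i = 6.21 / 51 = 0.121765.
Q = 0.0335 * 358 * 0.121765
  = 1.4603 m^3/s.

1.4603


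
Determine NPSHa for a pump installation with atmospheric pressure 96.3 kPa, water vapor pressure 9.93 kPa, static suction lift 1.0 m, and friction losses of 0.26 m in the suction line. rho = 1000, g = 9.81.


NPSHa = p_atm/(rho*g) - z_s - hf_s - p_vap/(rho*g).
p_atm/(rho*g) = 96.3*1000 / (1000*9.81) = 9.817 m.
p_vap/(rho*g) = 9.93*1000 / (1000*9.81) = 1.012 m.
NPSHa = 9.817 - 1.0 - 0.26 - 1.012
      = 7.54 m.

7.54


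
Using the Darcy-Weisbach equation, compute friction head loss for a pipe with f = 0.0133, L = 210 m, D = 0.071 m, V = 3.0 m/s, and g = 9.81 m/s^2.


Darcy-Weisbach equation: h_f = f * (L/D) * V^2/(2g).
f * L/D = 0.0133 * 210/0.071 = 39.338.
V^2/(2g) = 3.0^2 / (2*9.81) = 9.0 / 19.62 = 0.4587 m.
h_f = 39.338 * 0.4587 = 18.045 m.

18.045


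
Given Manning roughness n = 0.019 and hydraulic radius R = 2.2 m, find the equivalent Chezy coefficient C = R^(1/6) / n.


The Chezy coefficient relates to Manning's n through C = R^(1/6) / n.
R^(1/6) = 2.2^(1/6) = 1.140435.
C = 1.140435 / 0.019 = 60.02 m^(1/2)/s.

60.02


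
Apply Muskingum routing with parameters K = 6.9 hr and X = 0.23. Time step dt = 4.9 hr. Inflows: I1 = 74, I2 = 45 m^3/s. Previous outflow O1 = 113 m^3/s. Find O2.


Muskingum coefficients:
denom = 2*K*(1-X) + dt = 2*6.9*(1-0.23) + 4.9 = 15.526.
C0 = (dt - 2*K*X)/denom = (4.9 - 2*6.9*0.23)/15.526 = 0.1112.
C1 = (dt + 2*K*X)/denom = (4.9 + 2*6.9*0.23)/15.526 = 0.52.
C2 = (2*K*(1-X) - dt)/denom = 0.3688.
O2 = C0*I2 + C1*I1 + C2*O1
   = 0.1112*45 + 0.52*74 + 0.3688*113
   = 85.16 m^3/s.

85.16


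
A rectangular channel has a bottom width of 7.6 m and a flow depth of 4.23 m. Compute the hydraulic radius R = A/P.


For a rectangular section:
Flow area A = b * y = 7.6 * 4.23 = 32.15 m^2.
Wetted perimeter P = b + 2y = 7.6 + 2*4.23 = 16.06 m.
Hydraulic radius R = A/P = 32.15 / 16.06 = 2.0017 m.

2.0017


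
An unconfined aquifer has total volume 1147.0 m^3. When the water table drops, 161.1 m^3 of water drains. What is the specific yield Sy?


Specific yield Sy = Volume drained / Total volume.
Sy = 161.1 / 1147.0
   = 0.1405.

0.1405


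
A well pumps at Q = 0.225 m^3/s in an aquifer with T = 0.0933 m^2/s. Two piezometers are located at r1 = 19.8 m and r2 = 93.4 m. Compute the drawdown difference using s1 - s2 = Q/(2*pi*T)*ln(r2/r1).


Thiem equation: s1 - s2 = Q/(2*pi*T) * ln(r2/r1).
ln(r2/r1) = ln(93.4/19.8) = 1.5512.
Q/(2*pi*T) = 0.225 / (2*pi*0.0933) = 0.225 / 0.5862 = 0.3838.
s1 - s2 = 0.3838 * 1.5512 = 0.5954 m.

0.5954


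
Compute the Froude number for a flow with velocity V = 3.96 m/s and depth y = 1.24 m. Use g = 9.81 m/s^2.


The Froude number is defined as Fr = V / sqrt(g*y).
g*y = 9.81 * 1.24 = 12.1644.
sqrt(g*y) = sqrt(12.1644) = 3.4877.
Fr = 3.96 / 3.4877 = 1.1354.

1.1354


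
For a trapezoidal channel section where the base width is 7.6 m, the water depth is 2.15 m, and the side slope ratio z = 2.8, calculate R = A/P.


For a trapezoidal section with side slope z:
A = (b + z*y)*y = (7.6 + 2.8*2.15)*2.15 = 29.283 m^2.
P = b + 2*y*sqrt(1 + z^2) = 7.6 + 2*2.15*sqrt(1 + 2.8^2) = 20.385 m.
R = A/P = 29.283 / 20.385 = 1.4365 m.

1.4365


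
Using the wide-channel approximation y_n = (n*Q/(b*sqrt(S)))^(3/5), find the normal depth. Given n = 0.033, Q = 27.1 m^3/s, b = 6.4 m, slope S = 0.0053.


We use the wide-channel approximation y_n = (n*Q/(b*sqrt(S)))^(3/5).
sqrt(S) = sqrt(0.0053) = 0.072801.
Numerator: n*Q = 0.033 * 27.1 = 0.8943.
Denominator: b*sqrt(S) = 6.4 * 0.072801 = 0.465926.
arg = 1.9194.
y_n = 1.9194^(3/5) = 1.4788 m.

1.4788


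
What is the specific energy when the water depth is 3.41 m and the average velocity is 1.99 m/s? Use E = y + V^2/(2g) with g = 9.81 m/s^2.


Specific energy E = y + V^2/(2g).
Velocity head = V^2/(2g) = 1.99^2 / (2*9.81) = 3.9601 / 19.62 = 0.2018 m.
E = 3.41 + 0.2018 = 3.6118 m.

3.6118


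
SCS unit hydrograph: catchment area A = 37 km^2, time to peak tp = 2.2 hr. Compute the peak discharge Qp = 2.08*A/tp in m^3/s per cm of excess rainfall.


SCS formula: Qp = 2.08 * A / tp.
Qp = 2.08 * 37 / 2.2
   = 76.96 / 2.2
   = 34.98 m^3/s per cm.

34.98


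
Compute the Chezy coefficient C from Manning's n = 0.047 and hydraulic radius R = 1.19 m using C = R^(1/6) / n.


The Chezy coefficient relates to Manning's n through C = R^(1/6) / n.
R^(1/6) = 1.19^(1/6) = 1.029417.
C = 1.029417 / 0.047 = 21.9 m^(1/2)/s.

21.9


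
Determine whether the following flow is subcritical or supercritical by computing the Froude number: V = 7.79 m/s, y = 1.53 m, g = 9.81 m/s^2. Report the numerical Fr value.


The Froude number is defined as Fr = V / sqrt(g*y).
g*y = 9.81 * 1.53 = 15.0093.
sqrt(g*y) = sqrt(15.0093) = 3.8742.
Fr = 7.79 / 3.8742 = 2.0107.
Since Fr > 1, the flow is supercritical.

2.0107


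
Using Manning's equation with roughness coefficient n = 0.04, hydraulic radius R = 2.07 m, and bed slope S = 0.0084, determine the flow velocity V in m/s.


Manning's equation gives V = (1/n) * R^(2/3) * S^(1/2).
First, compute R^(2/3) = 2.07^(2/3) = 1.6242.
Next, S^(1/2) = 0.0084^(1/2) = 0.091652.
Then 1/n = 1/0.04 = 25.0.
V = 25.0 * 1.6242 * 0.091652 = 3.7216 m/s.

3.7216


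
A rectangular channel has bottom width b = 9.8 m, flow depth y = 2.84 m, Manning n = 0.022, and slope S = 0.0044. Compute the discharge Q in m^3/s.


For a rectangular channel, the cross-sectional area A = b * y = 9.8 * 2.84 = 27.83 m^2.
The wetted perimeter P = b + 2y = 9.8 + 2*2.84 = 15.48 m.
Hydraulic radius R = A/P = 27.83/15.48 = 1.7979 m.
Velocity V = (1/n)*R^(2/3)*S^(1/2) = (1/0.022)*1.7979^(2/3)*0.0044^(1/2) = 4.4581 m/s.
Discharge Q = A * V = 27.83 * 4.4581 = 124.079 m^3/s.

124.079


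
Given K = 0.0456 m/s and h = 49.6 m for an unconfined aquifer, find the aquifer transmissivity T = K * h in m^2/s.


Transmissivity is defined as T = K * h.
T = 0.0456 * 49.6
  = 2.2618 m^2/s.

2.2618


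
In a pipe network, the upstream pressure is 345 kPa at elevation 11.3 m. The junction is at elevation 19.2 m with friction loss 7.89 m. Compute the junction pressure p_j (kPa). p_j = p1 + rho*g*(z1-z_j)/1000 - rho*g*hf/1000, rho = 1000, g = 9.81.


Junction pressure: p_j = p1 + rho*g*(z1 - z_j)/1000 - rho*g*hf/1000.
Elevation term = 1000*9.81*(11.3 - 19.2)/1000 = -77.499 kPa.
Friction term = 1000*9.81*7.89/1000 = 77.401 kPa.
p_j = 345 + -77.499 - 77.401 = 190.1 kPa.

190.1
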